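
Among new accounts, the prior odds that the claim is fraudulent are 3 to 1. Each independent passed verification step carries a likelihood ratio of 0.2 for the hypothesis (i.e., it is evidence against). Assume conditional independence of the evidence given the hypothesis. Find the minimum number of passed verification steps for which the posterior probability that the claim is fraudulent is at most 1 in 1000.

5

Prior odds = 3.
Likelihood ratio per passed verification step = 0.2.
Target odds: 0.001 ÷ 0.999 = 1/999.
Require 0.2ⁿ ≤ 1/999 ÷ 3 = 1/2997.
0.2⁴ = 0.0016 is still above 1/2997 but 0.2⁵ = 0.00032 is at or below it, so n = 5.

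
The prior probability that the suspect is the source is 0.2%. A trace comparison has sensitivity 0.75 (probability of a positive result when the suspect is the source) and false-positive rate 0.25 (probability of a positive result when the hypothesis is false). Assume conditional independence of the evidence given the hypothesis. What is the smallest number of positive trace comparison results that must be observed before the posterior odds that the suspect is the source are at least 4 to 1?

Prior odds: 0.002 ÷ 0.998 = 1/499.
Likelihood ratio of a positive result = 0.75/0.25 = 3.
Target odds = 4.
Require 3ⁿ ≥ 4 ÷ (1/499) = 1996.
3⁶ = 729 falls short of 1996 but 3⁷ = 2187 reaches it, so n = 7.

7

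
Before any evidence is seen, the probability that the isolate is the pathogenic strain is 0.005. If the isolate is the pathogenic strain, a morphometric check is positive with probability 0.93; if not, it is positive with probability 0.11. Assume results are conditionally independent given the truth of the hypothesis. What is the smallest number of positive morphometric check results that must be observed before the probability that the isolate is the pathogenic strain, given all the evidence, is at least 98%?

5

Prior odds = 0.005/0.995 = 1/199.
Likelihood ratio of a positive = 0.93/0.11 = 93/11.
Target posterior odds = 0.98/0.02 = 49.
Require (93/11)ⁿ ≥ 49 ÷ (1/199) = 9751.
(93/11)⁴ = 74805201/14641 falls short of 9751 but (93/11)⁵ ≈43196.8 reaches it, so n = 5.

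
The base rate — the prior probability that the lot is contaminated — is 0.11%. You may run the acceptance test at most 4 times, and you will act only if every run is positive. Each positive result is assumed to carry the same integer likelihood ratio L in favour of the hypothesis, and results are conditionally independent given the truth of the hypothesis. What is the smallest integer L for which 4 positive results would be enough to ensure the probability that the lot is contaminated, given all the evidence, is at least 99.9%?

Prior odds = 0.0011/0.9989 = 11/9989.
Target odds = 0.999/0.001 = 999.
Need L⁴ ≥ 999 ÷ (11/9989) = 9979011/11.
30⁴ = 810000 < 9979011/11 ≤ 923521 = 31⁴, so L = 31.

31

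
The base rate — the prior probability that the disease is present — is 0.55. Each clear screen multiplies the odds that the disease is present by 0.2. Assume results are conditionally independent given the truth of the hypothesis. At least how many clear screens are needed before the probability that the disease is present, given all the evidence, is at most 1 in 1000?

Prior odds = 0.55/0.45 = 11/9.
Likelihood ratio per clear screen = 0.2.
Target posterior odds = 0.001/0.999 = 1/999.
Require 0.2ⁿ ≤ 1/999 ÷ (11/9) = 1/1221.
0.2⁴ = 0.0016 is still above 1/1221 but 0.2⁵ = 0.00032 is at or below it, so n = 5.

5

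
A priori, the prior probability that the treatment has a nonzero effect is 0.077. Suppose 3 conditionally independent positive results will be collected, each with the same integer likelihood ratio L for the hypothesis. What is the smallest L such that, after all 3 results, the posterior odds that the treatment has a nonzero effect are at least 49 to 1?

9

Prior odds = 0.077/0.923 = 77/923.
Target odds = 49.
Need L³ ≥ 49 ÷ (77/923) = 6461/11.
8³ = 512 < 6461/11 ≤ 729 = 9³, so L = 9.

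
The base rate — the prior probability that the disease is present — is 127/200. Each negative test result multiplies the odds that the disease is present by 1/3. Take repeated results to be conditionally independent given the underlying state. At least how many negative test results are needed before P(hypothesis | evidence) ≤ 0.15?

3

Prior odds: 0.635 ÷ 0.365 = 127/73.
Likelihood ratio per negative test result = 1/3.
Target posterior odds = 0.15/0.85 = 3/17.
Require (1/3)ⁿ ≤ 3/17 ÷ (127/73) = 219/2159.
(1/3)² = 1/9 is still above 219/2159 but (1/3)³ = 1/27 is at or below it, so n = 3.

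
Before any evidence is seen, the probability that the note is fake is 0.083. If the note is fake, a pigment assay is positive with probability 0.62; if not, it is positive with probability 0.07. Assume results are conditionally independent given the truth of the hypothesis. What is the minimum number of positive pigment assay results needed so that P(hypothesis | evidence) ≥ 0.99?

Prior odds: 0.083 ÷ 0.917 = 83/917.
Likelihood ratio of a positive = 0.62/0.07 = 62/7.
Target odds: 0.99 ÷ 0.01 = 99.
Require (62/7)ⁿ ≥ 99 ÷ (83/917) = 90783/83.
(62/7)³ = 238328/343 falls short of 90783/83 but (62/7)⁴ = 14776336/2401 reaches it, so n = 4.

4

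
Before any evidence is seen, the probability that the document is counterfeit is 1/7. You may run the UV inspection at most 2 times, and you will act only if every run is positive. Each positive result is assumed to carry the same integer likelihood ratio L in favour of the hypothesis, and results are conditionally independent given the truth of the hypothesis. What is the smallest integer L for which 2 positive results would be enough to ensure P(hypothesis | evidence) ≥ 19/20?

11

Prior odds = (1/7)/(6/7) = 1/6.
Target odds = 0.95/0.05 = 19.
Need L² ≥ 19 ÷ (1/6) = 114.
10² = 100 < 114 ≤ 121 = 11², so L = 11.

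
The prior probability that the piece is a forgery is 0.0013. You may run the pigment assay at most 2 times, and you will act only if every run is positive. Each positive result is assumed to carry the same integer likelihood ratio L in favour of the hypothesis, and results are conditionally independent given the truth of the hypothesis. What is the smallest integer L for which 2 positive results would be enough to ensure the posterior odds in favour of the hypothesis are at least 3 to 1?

Prior odds = 0.0013/0.9987 = 13/9987.
Target odds = 3.
Need L² ≥ 3 ÷ (13/9987) = 29961/13.
48² = 2304 < 29961/13 ≤ 2401 = 49², so L = 49.

49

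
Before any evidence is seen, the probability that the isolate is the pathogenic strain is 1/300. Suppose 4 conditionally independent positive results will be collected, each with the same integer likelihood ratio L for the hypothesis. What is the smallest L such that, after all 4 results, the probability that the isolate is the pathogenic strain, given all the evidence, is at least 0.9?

8

Prior odds = (1/300)/(299/300) = 1/299.
Target odds = 0.9/0.1 = 9.
Need L⁴ ≥ 9 ÷ (1/299) = 2691.
7⁴ = 2401 < 2691 ≤ 4096 = 8⁴, so L = 8.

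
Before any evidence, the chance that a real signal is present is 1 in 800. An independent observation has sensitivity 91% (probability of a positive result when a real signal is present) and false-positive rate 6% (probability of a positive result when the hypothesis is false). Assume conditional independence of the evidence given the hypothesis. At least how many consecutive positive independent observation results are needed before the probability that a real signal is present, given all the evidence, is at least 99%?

Prior odds: 0.00125 ÷ 0.99875 = 1/799.
Likelihood ratio of a positive result = 0.91/0.06 = 91/6.
Target odds: 0.99 ÷ 0.01 = 99.
Need (1/799) × (91/6)ⁿ ≥ 99, i.e. (91/6)ⁿ ≥ 79101.
(91/6)⁴ = 68574961/1296 falls short of 79101 but (91/6)⁵ ≈802510 reaches it, so n = 5.

5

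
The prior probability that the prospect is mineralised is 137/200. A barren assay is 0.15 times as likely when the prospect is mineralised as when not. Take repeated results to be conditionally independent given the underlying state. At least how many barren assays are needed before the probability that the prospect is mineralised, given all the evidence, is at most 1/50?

Prior odds = 0.685/0.315 = 137/63.
Likelihood ratio per barren assay = 0.15.
Target odds: 0.02 ÷ 0.98 = 1/49.
Need (137/63) × 0.15ⁿ ≤ 1/49, i.e. 0.15ⁿ ≤ 9/959.
0.15² = 0.0225 is still above 9/959 but 0.15³ = 0.003375 is at or below it, so n = 3.

3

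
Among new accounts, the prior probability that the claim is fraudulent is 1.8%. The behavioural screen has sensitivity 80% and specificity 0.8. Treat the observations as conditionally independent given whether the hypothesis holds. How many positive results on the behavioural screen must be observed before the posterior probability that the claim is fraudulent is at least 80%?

4

Prior odds = 0.018/0.982 = 9/491.
False-positive rate = 1 − 0.8 = 0.2; likelihood ratio of a positive = 0.8/0.2 = 4.
Target posterior odds = 0.8/0.2 = 4.
Need (9/491) × 4ⁿ ≥ 4, i.e. 4ⁿ ≥ 1964/9.
4³ = 64 falls short of 1964/9 but 4⁴ = 256 reaches it, so n = 4.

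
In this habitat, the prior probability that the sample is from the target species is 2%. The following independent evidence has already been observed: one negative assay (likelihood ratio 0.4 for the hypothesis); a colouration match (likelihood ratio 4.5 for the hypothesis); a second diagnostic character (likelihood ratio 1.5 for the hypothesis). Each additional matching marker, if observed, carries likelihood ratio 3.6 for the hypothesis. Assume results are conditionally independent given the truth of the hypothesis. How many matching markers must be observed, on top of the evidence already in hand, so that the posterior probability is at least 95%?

Prior odds = 0.02/0.98 = 1/49.
Combined Bayes factor of the evidence already in hand = 0.4 × 4.5 × 1.5 = 2.7.
Odds after that evidence = (1/49) × 2.7 = 27/490.
Target odds = 0.95/0.05 = 19.
Need 3.6ⁿ ≥ 19 ÷ (27/490) = 9310/27.
3.6⁴ = 167.9616 falls short of 9310/27 but 3.6⁵ = 604.66176 reaches it, so n = 5.

5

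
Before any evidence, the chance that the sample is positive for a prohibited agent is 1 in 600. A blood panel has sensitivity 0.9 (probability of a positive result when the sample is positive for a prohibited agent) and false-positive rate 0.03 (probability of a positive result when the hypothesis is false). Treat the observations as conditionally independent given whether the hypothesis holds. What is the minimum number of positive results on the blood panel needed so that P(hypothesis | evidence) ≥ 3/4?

Prior odds = (1/600)/(599/600) = 1/599.
Likelihood ratio of a positive result = 0.9/0.03 = 30.
Target posterior odds = 0.75/0.25 = 3.
Need (1/599) × 30ⁿ ≥ 3, i.e. 30ⁿ ≥ 1797.
30² = 900 falls short of 1797 but 30³ = 27000 reaches it, so n = 3.

3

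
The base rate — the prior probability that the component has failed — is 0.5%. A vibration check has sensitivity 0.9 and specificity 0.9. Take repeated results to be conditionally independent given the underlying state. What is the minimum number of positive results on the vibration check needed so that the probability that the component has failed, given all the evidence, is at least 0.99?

5

Prior odds = 0.005/0.995 = 1/199.
False-positive rate = 1 − 0.9 = 0.1; likelihood ratio of a positive = 0.9/0.1 = 9.
Target odds: 0.99 ÷ 0.01 = 99.
Need (1/199) × 9ⁿ ≥ 99, i.e. 9ⁿ ≥ 19701.
9⁴ = 6561 falls short of 19701 but 9⁵ = 59049 reaches it, so n = 5.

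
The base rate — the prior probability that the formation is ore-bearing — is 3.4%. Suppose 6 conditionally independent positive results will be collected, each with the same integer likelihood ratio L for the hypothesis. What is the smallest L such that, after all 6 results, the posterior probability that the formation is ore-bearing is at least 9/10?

3

Prior odds = 0.034/0.966 = 17/483.
Target odds = 0.9/0.1 = 9.
Need L⁶ ≥ 9 ÷ (17/483) = 4347/17.
2⁶ = 64 < 4347/17 ≤ 729 = 3⁶, so L = 3.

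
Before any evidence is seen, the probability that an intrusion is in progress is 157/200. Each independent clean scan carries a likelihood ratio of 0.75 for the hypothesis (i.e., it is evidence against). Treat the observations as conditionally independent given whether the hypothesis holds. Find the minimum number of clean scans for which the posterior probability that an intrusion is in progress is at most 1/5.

Prior odds: 0.785 ÷ 0.215 = 157/43.
Likelihood ratio per clean scan = 0.75.
Target odds: 0.2 ÷ 0.8 = 0.25.
Need (157/43) × 0.75ⁿ ≤ 0.25, i.e. 0.75ⁿ ≤ 43/628.
0.75⁹ = 19683/262144 is still above 43/628 but 0.75¹⁰ = 59049/1048576 is at or below it, so n = 10.

10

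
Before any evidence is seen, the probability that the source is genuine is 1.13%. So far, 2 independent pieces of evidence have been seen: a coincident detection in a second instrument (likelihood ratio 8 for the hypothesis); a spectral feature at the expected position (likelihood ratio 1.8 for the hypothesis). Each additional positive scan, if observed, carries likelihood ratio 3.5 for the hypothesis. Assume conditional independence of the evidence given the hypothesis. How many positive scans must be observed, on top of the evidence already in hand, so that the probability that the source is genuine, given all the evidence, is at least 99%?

Prior odds = 0.0113/0.9887 = 113/9887.
Combined Bayes factor of the evidence already in hand = 8 × 1.8 = 14.4.
Odds after that evidence = (113/9887) × 14.4 = 8136/49435.
Target odds = 0.99/0.01 = 99.
Need 3.5ⁿ ≥ 99 ÷ (8136/49435) = 543785/904.
3.5⁵ = 525.21875 falls short of 543785/904 but 3.5⁶ = 1838.265625 reaches it, so n = 6.

6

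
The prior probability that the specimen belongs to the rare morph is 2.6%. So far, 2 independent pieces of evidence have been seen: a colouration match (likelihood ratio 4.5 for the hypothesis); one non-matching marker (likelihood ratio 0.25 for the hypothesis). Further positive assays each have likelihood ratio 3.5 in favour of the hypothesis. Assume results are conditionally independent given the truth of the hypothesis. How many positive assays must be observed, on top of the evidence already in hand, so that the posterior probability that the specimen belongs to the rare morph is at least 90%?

5

Prior odds = 0.026/0.974 = 13/487.
Combined Bayes factor of the evidence already in hand = 4.5 × 0.25 = 1.125.
Odds after that evidence = (13/487) × 1.125 = 117/3896.
Target odds = 0.9/0.1 = 9.
Need 3.5ⁿ ≥ 9 ÷ (117/3896) = 3896/13.
3.5⁴ = 150.0625 falls short of 3896/13 but 3.5⁵ = 525.21875 reaches it, so n = 5.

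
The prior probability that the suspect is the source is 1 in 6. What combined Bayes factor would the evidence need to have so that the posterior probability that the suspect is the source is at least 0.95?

Prior odds = (1/6)/(5/6) = 0.2.
Target odds = 0.95/0.05 = 19.
Required Bayes factor = 19 ÷ 0.2 = 95.

95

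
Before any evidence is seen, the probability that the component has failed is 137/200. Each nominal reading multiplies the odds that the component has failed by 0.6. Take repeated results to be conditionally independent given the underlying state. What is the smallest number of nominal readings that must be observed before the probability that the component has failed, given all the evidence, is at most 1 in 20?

Prior odds = 0.685/0.315 = 137/63.
Likelihood ratio per nominal reading = 0.6.
Target odds: 0.05 ÷ 0.95 = 1/19.
Require 0.6ⁿ ≤ 1/19 ÷ (137/63) = 63/2603.
0.6⁷ = 2187/78125 is still above 63/2603 but 0.6⁸ = 6561/390625 is at or below it, so n = 8.

8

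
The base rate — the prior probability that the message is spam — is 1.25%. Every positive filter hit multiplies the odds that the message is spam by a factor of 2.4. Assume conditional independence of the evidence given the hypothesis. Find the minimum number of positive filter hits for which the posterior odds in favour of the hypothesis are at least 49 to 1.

Prior odds = 0.0125/0.9875 = 1/79.
Likelihood ratio per positive filter hit = 2.4.
Target odds = 49.
Require 2.4ⁿ ≥ 49 ÷ (1/79) = 3871.
2.4⁹ ≈2641.81 falls short of 3871 but 2.4¹⁰ ≈6340.34 reaches it, so n = 10.

10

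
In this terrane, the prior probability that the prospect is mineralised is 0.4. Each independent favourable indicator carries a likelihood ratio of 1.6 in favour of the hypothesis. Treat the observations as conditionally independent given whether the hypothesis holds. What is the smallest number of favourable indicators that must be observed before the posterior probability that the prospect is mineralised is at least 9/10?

Prior odds: 0.4 ÷ 0.6 = 2/3.
Likelihood ratio per favourable indicator = 1.6.
Target odds: 0.9 ÷ 0.1 = 9.
Need (2/3) × 1.6ⁿ ≥ 9, i.e. 1.6ⁿ ≥ 13.5.
1.6⁵ = 10.48576 falls short of 13.5 but 1.6⁶ = 262144/15625 reaches it, so n = 6.

6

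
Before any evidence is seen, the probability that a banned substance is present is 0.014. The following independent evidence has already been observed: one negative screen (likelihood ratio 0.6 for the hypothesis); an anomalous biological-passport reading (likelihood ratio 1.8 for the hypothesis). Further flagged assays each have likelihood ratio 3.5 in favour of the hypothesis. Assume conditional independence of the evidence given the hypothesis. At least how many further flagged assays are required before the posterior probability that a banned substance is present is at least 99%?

8

Prior odds = 0.014/0.986 = 7/493.
Combined Bayes factor of the evidence already in hand = 0.6 × 1.8 = 1.08.
Odds after that evidence = (7/493) × 1.08 = 189/12325.
Target odds = 0.99/0.01 = 99.
Need 3.5ⁿ ≥ 99 ÷ (189/12325) = 135575/21.
3.5⁷ = 823543/128 falls short of 135575/21 but 3.5⁸ = 5764801/256 reaches it, so n = 8.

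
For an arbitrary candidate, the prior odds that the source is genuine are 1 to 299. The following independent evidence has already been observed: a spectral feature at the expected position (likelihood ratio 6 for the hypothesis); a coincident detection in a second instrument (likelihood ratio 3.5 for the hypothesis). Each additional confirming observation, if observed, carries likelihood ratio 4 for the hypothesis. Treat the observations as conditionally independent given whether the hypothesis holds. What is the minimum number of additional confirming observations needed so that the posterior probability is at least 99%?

Prior odds = 1/299.
Combined Bayes factor of the evidence already in hand = 6 × 3.5 = 21.
Odds after that evidence = (1/299) × 21 = 21/299.
Target odds = 0.99/0.01 = 99.
Need 4ⁿ ≥ 99 ÷ (21/299) = 9867/7.
4⁵ = 1024 falls short of 9867/7 but 4⁶ = 4096 reaches it, so n = 6.

6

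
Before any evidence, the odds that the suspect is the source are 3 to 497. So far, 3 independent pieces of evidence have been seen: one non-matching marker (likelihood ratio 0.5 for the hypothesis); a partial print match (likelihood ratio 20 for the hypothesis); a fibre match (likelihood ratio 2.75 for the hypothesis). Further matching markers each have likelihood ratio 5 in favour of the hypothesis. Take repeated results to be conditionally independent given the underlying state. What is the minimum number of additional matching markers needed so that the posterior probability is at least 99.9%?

6

Prior odds = 3/497.
Combined Bayes factor of the evidence already in hand = 0.5 × 20 × 2.75 = 27.5.
Odds after that evidence = (3/497) × 27.5 = 165/994.
Target odds = 0.999/0.001 = 999.
Need 5ⁿ ≥ 999 ÷ (165/994) = 331002/55.
5⁵ = 3125 falls short of 331002/55 but 5⁶ = 15625 reaches it, so n = 6.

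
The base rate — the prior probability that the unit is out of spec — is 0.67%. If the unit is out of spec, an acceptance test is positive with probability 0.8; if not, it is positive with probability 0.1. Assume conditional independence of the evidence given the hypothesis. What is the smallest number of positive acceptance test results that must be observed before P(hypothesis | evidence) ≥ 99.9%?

6

Prior odds: 0.0067 ÷ 0.9933 = 67/9933.
Likelihood ratio of a positive = 0.8/0.1 = 8.
Target odds: 0.999 ÷ 0.001 = 999.
Need (67/9933) × 8ⁿ ≥ 999, i.e. 8ⁿ ≥ 9923067/67.
8⁵ = 32768 falls short of 9923067/67 but 8⁶ = 262144 reaches it, so n = 6.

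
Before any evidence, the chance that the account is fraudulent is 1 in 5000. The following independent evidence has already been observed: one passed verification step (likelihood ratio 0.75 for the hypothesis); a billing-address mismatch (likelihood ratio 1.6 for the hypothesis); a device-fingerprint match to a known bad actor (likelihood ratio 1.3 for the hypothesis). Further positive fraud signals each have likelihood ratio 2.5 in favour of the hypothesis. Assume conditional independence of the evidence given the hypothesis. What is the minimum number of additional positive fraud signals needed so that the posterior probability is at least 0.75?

Prior odds = 0.0002/0.9998 = 1/4999.
Combined Bayes factor of the evidence already in hand = 0.75 × 1.6 × 1.3 = 1.56.
Odds after that evidence = (1/4999) × 1.56 = 39/124975.
Target odds = 0.75/0.25 = 3.
Need 2.5ⁿ ≥ 3 ÷ (39/124975) = 124975/13.
2.5¹⁰ = 9765625/1024 falls short of 124975/13 but 2.5¹¹ = 48828125/2048 reaches it, so n = 11.

11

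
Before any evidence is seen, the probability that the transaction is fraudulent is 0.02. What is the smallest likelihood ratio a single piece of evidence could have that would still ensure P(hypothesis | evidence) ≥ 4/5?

Prior odds = 0.02/0.98 = 1/49.
Target odds = 0.8/0.2 = 4.
Required Bayes factor = 4 ÷ (1/49) = 196.

196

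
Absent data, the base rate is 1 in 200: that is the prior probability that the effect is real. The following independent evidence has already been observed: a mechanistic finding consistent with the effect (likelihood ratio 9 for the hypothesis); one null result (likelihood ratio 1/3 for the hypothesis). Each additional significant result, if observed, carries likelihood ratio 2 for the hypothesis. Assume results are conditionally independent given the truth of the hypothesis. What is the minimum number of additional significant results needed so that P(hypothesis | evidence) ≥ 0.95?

Prior odds = 0.005/0.995 = 1/199.
Combined Bayes factor of the evidence already in hand = 9 × (1/3) = 3.
Odds after that evidence = (1/199) × 3 = 3/199.
Target odds = 0.95/0.05 = 19.
Need 2ⁿ ≥ 19 ÷ (3/199) = 3781/3.
2¹⁰ = 1024 falls short of 3781/3 but 2¹¹ = 2048 reaches it, so n = 11.

11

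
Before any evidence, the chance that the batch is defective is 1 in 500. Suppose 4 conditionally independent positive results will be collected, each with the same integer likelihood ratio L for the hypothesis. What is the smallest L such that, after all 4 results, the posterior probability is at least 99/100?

Prior odds = 0.002/0.998 = 1/499.
Target odds = 0.99/0.01 = 99.
Need L⁴ ≥ 99 ÷ (1/499) = 49401.
14⁴ = 38416 < 49401 ≤ 50625 = 15⁴, so L = 15.

15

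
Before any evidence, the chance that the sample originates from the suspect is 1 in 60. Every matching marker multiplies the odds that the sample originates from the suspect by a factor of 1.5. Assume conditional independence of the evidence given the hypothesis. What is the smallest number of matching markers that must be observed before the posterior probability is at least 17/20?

15

Prior odds = (1/60)/(59/60) = 1/59.
Likelihood ratio per matching marker = 1.5.
Target posterior odds = 0.85/0.15 = 17/3.
Require 1.5ⁿ ≥ 17/3 ÷ (1/59) = 1003/3.
1.5¹⁴ = 4782969/16384 falls short of 1003/3 but 1.5¹⁵ = 14348907/32768 reaches it, so n = 15.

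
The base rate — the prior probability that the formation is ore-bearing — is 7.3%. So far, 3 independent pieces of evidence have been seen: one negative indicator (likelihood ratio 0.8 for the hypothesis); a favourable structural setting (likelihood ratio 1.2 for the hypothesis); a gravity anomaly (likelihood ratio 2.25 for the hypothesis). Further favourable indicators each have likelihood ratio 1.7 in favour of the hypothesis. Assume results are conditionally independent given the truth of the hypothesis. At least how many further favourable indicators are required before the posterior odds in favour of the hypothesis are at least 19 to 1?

9

Prior odds = 0.073/0.927 = 73/927.
Combined Bayes factor of the evidence already in hand = 0.8 × 1.2 × 2.25 = 2.16.
Odds after that evidence = (73/927) × 2.16 = 438/2575.
Target odds = 19.
Need 1.7ⁿ ≥ 19 ÷ (438/2575) = 48925/438.
1.7⁸ ≈69.7576 falls short of 48925/438 but 1.7⁹ ≈118.588 reaches it, so n = 9.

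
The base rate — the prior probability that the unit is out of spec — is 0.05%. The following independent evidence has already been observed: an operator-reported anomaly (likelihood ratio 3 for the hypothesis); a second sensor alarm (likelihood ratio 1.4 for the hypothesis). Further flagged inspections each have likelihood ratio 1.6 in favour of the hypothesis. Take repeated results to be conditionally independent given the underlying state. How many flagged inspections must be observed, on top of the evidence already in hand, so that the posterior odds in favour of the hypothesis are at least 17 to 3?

Prior odds = 0.0005/0.9995 = 1/1999.
Combined Bayes factor of the evidence already in hand = 3 × 1.4 = 4.2.
Odds after that evidence = (1/1999) × 4.2 = 21/9995.
Target odds = 17/3.
Need 1.6ⁿ ≥ 17/3 ÷ (21/9995) = 169915/63.
1.6¹⁶ ≈1844.67 falls short of 169915/63 but 1.6¹⁷ ≈2951.48 reaches it, so n = 17.

17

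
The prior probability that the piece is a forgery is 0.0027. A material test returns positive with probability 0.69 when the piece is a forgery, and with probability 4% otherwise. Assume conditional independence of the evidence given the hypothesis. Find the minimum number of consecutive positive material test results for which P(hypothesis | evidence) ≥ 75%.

Prior odds = 0.0027/0.9973 = 27/9973.
Likelihood ratio of a positive result = 0.69/0.04 = 17.25.
Target odds: 0.75 ÷ 0.25 = 3.
Need (27/9973) × 17.25ⁿ ≥ 3, i.e. 17.25ⁿ ≥ 9973/9.
17.25² = 297.5625 falls short of 9973/9 but 17.25³ = 5132.953125 reaches it, so n = 3.

3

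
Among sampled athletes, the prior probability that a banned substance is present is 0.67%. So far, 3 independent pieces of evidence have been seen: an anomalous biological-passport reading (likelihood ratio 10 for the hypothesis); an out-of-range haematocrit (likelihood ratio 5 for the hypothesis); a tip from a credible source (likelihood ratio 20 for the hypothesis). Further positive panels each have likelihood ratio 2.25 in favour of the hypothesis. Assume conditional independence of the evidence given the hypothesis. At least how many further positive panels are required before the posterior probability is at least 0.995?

Prior odds = 0.0067/0.9933 = 67/9933.
Combined Bayes factor of the evidence already in hand = 10 × 5 × 20 = 1000.
Odds after that evidence = (67/9933) × 1000 = 67000/9933.
Target odds = 0.995/0.005 = 199.
Need 2.25ⁿ ≥ 199 ÷ (67000/9933) = 1976667/67000.
2.25⁴ = 25.62890625 falls short of 1976667/67000 but 2.25⁵ = 59049/1024 reaches it, so n = 5.

5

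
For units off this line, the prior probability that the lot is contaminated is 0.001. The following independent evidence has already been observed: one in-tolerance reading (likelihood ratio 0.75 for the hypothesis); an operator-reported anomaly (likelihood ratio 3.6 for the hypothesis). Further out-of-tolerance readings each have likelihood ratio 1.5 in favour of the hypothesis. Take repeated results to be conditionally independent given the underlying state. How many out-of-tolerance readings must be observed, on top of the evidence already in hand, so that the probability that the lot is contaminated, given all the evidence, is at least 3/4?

Prior odds = 0.001/0.999 = 1/999.
Combined Bayes factor of the evidence already in hand = 0.75 × 3.6 = 2.7.
Odds after that evidence = (1/999) × 2.7 = 1/370.
Target odds = 0.75/0.25 = 3.
Need 1.5ⁿ ≥ 3 ÷ (1/370) = 1110.
1.5¹⁷ = 129140163/131072 falls short of 1110 but 1.5¹⁸ = 387420489/262144 reaches it, so n = 18.

18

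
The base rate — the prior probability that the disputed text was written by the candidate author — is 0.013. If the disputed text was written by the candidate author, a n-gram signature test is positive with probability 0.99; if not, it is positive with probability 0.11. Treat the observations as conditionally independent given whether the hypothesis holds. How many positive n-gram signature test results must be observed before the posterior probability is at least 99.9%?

6

Prior odds: 0.013 ÷ 0.987 = 13/987.
Likelihood ratio of a positive = 0.99/0.11 = 9.
Target posterior odds = 0.999/0.001 = 999.
Require 9ⁿ ≥ 999 ÷ (13/987) = 986013/13.
9⁵ = 59049 falls short of 986013/13 but 9⁶ = 531441 reaches it, so n = 6.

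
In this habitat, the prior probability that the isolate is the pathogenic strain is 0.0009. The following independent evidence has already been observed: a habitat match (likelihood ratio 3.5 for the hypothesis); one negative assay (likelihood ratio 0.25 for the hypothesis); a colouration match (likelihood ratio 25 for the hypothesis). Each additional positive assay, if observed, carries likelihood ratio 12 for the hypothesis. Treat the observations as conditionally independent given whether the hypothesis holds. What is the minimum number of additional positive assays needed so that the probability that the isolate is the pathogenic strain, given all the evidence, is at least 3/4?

3

Prior odds = 0.0009/0.9991 = 9/9991.
Combined Bayes factor of the evidence already in hand = 3.5 × 0.25 × 25 = 21.875.
Odds after that evidence = (9/9991) × 21.875 = 1575/79928.
Target odds = 0.75/0.25 = 3.
Need 12ⁿ ≥ 3 ÷ (1575/79928) = 79928/525.
12² = 144 falls short of 79928/525 but 12³ = 1728 reaches it, so n = 3.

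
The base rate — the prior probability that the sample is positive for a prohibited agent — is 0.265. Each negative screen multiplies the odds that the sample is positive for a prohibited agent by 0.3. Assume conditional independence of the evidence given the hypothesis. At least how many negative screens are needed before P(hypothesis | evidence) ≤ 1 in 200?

4

Prior odds: 0.265 ÷ 0.735 = 53/147.
Likelihood ratio per negative screen = 0.3.
Target posterior odds = 0.005/0.995 = 1/199.
Need (53/147) × 0.3ⁿ ≤ 1/199, i.e. 0.3ⁿ ≤ 147/10547.
0.3³ = 0.027 is still above 147/10547 but 0.3⁴ = 0.0081 is at or below it, so n = 4.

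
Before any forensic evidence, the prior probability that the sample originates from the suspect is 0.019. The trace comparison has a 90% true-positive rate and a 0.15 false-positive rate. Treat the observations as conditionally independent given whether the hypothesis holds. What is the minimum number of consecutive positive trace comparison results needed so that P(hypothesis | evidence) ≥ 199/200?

6

Prior odds = 0.019/0.981 = 19/981.
Likelihood ratio of a positive result = 0.9/0.15 = 6.
Target posterior odds = 0.995/0.005 = 199.
Require 6ⁿ ≥ 199 ÷ (19/981) = 195219/19.
6⁵ = 7776 falls short of 195219/19 but 6⁶ = 46656 reaches it, so n = 6.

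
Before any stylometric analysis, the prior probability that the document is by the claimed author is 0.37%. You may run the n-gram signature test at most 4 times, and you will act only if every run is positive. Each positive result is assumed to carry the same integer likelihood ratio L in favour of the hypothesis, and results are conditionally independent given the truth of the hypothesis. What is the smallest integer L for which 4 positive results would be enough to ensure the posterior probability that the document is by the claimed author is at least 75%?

6

Prior odds = 0.0037/0.9963 = 37/9963.
Target odds = 0.75/0.25 = 3.
Need L⁴ ≥ 3 ÷ (37/9963) = 29889/37.
5⁴ = 625 < 29889/37 ≤ 1296 = 6⁴, so L = 6.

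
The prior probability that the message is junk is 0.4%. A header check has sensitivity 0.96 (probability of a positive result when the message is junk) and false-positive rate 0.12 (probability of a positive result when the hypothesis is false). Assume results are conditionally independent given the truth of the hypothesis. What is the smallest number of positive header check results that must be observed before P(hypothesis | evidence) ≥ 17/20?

4

Prior odds: 0.004 ÷ 0.996 = 1/249.
Likelihood ratio of a positive result = 0.96/0.12 = 8.
Target posterior odds = 0.85/0.15 = 17/3.
Need (1/249) × 8ⁿ ≥ 17/3, i.e. 8ⁿ ≥ 1411.
8³ = 512 falls short of 1411 but 8⁴ = 4096 reaches it, so n = 4.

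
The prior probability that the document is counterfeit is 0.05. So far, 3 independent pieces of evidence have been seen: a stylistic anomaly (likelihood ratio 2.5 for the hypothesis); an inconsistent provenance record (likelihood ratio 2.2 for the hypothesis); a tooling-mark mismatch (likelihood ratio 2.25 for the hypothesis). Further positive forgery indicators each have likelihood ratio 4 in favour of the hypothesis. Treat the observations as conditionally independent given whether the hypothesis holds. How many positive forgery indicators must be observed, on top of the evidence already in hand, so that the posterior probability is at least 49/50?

Prior odds = 0.05/0.95 = 1/19.
Combined Bayes factor of the evidence already in hand = 2.5 × 2.2 × 2.25 = 12.375.
Odds after that evidence = (1/19) × 12.375 = 99/152.
Target odds = 0.98/0.02 = 49.
Need 4ⁿ ≥ 49 ÷ (99/152) = 7448/99.
4³ = 64 falls short of 7448/99 but 4⁴ = 256 reaches it, so n = 4.

4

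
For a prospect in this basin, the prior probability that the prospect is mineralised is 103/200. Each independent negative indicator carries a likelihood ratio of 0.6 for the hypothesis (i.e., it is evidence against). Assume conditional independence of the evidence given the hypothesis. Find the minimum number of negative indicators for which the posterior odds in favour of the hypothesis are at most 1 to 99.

10

Prior odds: 0.515 ÷ 0.485 = 103/97.
Likelihood ratio per negative indicator = 0.6.
Target odds = 1/99.
Require 0.6ⁿ ≤ 1/99 ÷ (103/97) = 97/10197.
0.6⁹ = 19683/1953125 is still above 97/10197 but 0.6¹⁰ = 59049/9765625 is at or below it, so n = 10.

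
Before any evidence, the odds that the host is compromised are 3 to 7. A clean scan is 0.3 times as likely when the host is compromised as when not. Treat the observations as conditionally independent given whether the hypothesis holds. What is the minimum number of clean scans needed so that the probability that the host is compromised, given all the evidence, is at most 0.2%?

5

Prior odds = 3/7.
Likelihood ratio per clean scan = 0.3.
Target odds: 0.002 ÷ 0.998 = 1/499.
Need (3/7) × 0.3ⁿ ≤ 1/499, i.e. 0.3ⁿ ≤ 7/1497.
0.3⁴ = 0.0081 is still above 7/1497 but 0.3⁵ = 243/100000 is at or below it, so n = 5.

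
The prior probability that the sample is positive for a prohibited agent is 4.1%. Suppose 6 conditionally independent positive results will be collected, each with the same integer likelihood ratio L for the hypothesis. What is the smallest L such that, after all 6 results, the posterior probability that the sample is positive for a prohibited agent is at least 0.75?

Prior odds = 0.041/0.959 = 41/959.
Target odds = 0.75/0.25 = 3.
Need L⁶ ≥ 3 ÷ (41/959) = 2877/41.
2⁶ = 64 < 2877/41 ≤ 729 = 3⁶, so L = 3.

3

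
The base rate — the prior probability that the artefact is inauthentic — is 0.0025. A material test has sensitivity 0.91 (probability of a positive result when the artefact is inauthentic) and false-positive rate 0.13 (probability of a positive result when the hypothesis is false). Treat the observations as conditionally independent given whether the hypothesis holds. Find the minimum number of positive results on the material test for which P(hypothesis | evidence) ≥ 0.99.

6

Prior odds = 0.0025/0.9975 = 1/399.
Likelihood ratio of a positive result = 0.91/0.13 = 7.
Target odds: 0.99 ÷ 0.01 = 99.
Require 7ⁿ ≥ 99 ÷ (1/399) = 39501.
7⁵ = 16807 falls short of 39501 but 7⁶ = 117649 reaches it, so n = 6.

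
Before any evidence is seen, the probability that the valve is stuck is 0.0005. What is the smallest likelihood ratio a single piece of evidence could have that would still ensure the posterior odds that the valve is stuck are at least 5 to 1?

9995

Prior odds = 0.0005/0.9995 = 1/1999.
Target odds = 5.
Required Bayes factor = 5 ÷ (1/1999) = 9995.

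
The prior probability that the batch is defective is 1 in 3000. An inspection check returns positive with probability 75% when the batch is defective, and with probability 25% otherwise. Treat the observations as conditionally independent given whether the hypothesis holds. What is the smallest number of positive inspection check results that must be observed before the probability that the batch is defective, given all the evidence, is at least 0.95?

10

Prior odds = (1/3000)/(2999/3000) = 1/2999.
Likelihood ratio of a positive result = 0.75/0.25 = 3.
Target posterior odds = 0.95/0.05 = 19.
Need (1/2999) × 3ⁿ ≥ 19, i.e. 3ⁿ ≥ 56981.
3⁹ = 19683 falls short of 56981 but 3¹⁰ = 59049 reaches it, so n = 10.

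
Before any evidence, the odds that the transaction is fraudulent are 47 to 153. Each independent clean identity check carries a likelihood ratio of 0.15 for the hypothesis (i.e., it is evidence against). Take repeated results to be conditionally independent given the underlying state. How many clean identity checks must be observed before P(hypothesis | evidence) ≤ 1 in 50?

2

Prior odds = 47/153.
Likelihood ratio per clean identity check = 0.15.
Target odds: 0.02 ÷ 0.98 = 1/49.
Require 0.15ⁿ ≤ 1/49 ÷ (47/153) = 153/2303.
0.15¹ = 0.15 is still above 153/2303 but 0.15² = 0.0225 is at or below it, so n = 2.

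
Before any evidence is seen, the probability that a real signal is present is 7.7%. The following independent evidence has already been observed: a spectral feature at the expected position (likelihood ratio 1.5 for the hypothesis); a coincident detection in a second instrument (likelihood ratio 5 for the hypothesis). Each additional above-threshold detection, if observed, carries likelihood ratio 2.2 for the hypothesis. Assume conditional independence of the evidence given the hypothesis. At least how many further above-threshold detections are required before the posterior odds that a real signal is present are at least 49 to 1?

Prior odds = 0.077/0.923 = 77/923.
Combined Bayes factor of the evidence already in hand = 1.5 × 5 = 7.5.
Odds after that evidence = (77/923) × 7.5 = 1155/1846.
Target odds = 49.
Need 2.2ⁿ ≥ 49 ÷ (1155/1846) = 12922/165.
2.2⁵ = 51.53632 falls short of 12922/165 but 2.2⁶ = 1771561/15625 reaches it, so n = 6.

6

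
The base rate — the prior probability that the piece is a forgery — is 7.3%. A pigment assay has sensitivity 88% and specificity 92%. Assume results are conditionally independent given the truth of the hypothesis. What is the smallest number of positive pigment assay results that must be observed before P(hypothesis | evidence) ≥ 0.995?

Prior odds: 0.073 ÷ 0.927 = 73/927.
False-positive rate = 1 − 0.92 = 0.08; likelihood ratio of a positive = 0.88/0.08 = 11.
Target odds: 0.995 ÷ 0.005 = 199.
Need (73/927) × 11ⁿ ≥ 199, i.e. 11ⁿ ≥ 184473/73.
11³ = 1331 falls short of 184473/73 but 11⁴ = 14641 reaches it, so n = 4.

4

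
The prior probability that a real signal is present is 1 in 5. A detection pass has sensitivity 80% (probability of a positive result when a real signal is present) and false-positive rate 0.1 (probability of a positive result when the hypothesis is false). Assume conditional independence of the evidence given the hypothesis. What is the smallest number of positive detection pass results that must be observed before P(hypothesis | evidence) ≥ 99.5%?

4

Prior odds = 0.2/0.8 = 0.25.
Likelihood ratio of a positive result = 0.8/0.1 = 8.
Target posterior odds = 0.995/0.005 = 199.
Need 0.25 × 8ⁿ ≥ 199, i.e. 8ⁿ ≥ 796.
8³ = 512 falls short of 796 but 8⁴ = 4096 reaches it, so n = 4.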